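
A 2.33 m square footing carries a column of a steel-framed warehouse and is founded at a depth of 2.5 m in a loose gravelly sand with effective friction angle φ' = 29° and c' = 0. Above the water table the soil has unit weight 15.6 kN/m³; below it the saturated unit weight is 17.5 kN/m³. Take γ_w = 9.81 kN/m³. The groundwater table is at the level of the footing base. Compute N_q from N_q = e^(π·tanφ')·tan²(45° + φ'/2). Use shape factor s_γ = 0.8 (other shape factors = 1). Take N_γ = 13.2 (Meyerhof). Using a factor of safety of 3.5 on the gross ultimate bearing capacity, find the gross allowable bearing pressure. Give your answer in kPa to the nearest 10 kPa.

q_all ≈ 210 kPa

N_q = e^(π·tan29°)·tan²(59.5°) = 16.44.
Overburden at base level: q = 15.6 × 2.5 = 39 kPa.
Below the base the soil is submerged, so the ½γBN_γ term uses γ' = 17.5 − 9.81 = 7.69 kN/m³.
Surcharge term q·N_q = 39 × 16.443 = 641.29 kPa; self-weight term 0.5·γ·B·N_γ·s_γ = 0.5 × 7.69 × 2.33 × 13.2 × 0.8 = 94.605 kPa.
q_ult = 641.29 + 94.605 = 735.89 kPa.
q_all = 735.89 / 3.5 = 210.26 kPa.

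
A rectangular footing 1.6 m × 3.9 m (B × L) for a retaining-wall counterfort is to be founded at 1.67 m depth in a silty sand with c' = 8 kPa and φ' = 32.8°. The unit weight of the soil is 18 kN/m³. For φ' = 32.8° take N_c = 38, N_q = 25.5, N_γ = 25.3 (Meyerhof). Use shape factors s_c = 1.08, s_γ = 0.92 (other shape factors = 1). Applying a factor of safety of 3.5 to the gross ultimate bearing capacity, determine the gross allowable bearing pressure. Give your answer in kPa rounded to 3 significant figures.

q_all ≈ 409 kPa

Overburden at base level: q = 18 × 1.67 = 30.06 kPa.
Cohesion term c·N_c·s_c = 8 × 38 × 1.08 = 328.32 kPa; surcharge term q·N_q = 30.06 × 25.5 = 766.53 kPa; self-weight term 0.5·γ·B·N_γ·s_γ = 0.5 × 18 × 1.6 × 25.3 × 0.92 = 335.17 kPa.
q_ult = 328.32 + 766.53 + 335.17 = 1430 kPa.
q_all = q_ult / FS = 1430 / 3.5 = 408.58 kPa.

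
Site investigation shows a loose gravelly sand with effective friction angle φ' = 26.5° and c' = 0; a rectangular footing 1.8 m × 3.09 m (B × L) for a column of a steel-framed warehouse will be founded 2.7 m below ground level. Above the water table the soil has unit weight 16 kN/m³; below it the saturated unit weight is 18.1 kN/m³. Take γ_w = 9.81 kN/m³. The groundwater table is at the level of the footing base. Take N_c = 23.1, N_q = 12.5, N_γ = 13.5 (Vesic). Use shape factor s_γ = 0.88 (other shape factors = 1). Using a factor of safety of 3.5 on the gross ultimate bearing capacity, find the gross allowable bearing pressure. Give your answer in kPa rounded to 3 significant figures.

Effective surcharge at the founding depth q = γ·D_f = 16 × 2.7 = 43.2 kPa.
The water table coincides with the base, so in the self-weight term γ → γ' = 8.29 kN/m³.
q_ult = q·N_q + 0.5·γ·B·N_γ·s_γ
     = 43.2 × 12.5 + 0.5 × 8.29 × 1.8 × 13.5 × 0.88
     = 540 + 88.637 = 628.64 kPa.
q_all = 628.64 / 3.5 = 179.61 kPa.

q_all ≈ 180 kPa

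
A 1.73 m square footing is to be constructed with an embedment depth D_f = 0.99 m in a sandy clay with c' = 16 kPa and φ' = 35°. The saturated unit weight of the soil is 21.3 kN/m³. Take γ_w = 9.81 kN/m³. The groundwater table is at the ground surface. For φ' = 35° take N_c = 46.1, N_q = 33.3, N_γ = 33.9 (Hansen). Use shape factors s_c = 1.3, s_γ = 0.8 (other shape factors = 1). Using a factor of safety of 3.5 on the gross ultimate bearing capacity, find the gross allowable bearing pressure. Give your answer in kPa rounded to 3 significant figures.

γ' = 21.3 − 9.81 = 11.49 kN/m³ (submerged throughout). q = 11.49 × 0.99 = 11.375 kPa; the same γ' applies in the ½γBN_γ term.
c·N_c·s_c = 16 × 46.1 × 1.3 = 958.88 kPa
q·N_q = 11.375 × 33.3 = 378.79 kPa
0.5·γ·B·N_γ·s_γ = 0.5 × 11.49 × 1.73 × 33.9 × 0.8 = 269.54 kPa
q_ult = 958.88 + 378.79 + 269.54 = 1607.2 kPa.
q_all = 1607.2 / 3.5 = 459.2 kPa.

q_all ≈ 459 kPa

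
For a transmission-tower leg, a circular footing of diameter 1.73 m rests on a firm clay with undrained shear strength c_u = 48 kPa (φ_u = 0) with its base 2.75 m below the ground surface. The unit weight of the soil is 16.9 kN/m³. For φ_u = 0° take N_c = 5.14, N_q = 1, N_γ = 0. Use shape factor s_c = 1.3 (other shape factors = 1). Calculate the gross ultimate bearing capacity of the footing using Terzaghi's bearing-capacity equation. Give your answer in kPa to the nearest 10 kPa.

Overburden at base level: q = 16.9 × 2.75 = 46.475 kPa.
Cohesion term c·N_c·s_c = 48 × 5.14 × 1.3 = 320.74 kPa; surcharge term q·N_q = 46.475 × 1 = 46.475 kPa.
q_ult = 320.74 + 46.475 = 367.21 kPa.

q_ult ≈ 370 kPa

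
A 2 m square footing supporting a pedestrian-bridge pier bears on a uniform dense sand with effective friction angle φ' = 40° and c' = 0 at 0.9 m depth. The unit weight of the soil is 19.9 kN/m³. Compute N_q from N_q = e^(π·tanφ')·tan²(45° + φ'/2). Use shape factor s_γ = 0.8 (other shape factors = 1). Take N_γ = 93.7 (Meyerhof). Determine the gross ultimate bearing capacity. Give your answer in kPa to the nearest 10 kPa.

q_ult ≈ 2640 kPa

tan40° = 0.8391, so N_q = e^(π×0.8391)·tan²(65°) = 13.959 × 4.599 = 64.2.
q = γ·D_f = 19.9 × 0.9 = 17.91 kPa.
q·N_q = 17.91 × 64.195 = 1149.7 kPa
0.5·γ·B·N_γ·s_γ = 0.5 × 19.9 × 2 × 93.7 × 0.8 = 1491.7 kPa
q_ult = 1149.7 + 1491.7 = 2641.4 kPa.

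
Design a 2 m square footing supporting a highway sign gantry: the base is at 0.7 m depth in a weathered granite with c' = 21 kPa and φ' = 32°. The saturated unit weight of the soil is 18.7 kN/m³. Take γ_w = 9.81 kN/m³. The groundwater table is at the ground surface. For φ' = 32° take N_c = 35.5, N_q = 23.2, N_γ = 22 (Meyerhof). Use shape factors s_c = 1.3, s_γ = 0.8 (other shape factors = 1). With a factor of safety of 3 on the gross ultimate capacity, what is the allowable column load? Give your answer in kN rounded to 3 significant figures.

P_all ≈ 1690 kN

Water table at ground surface, so effective unit weight γ' = 18.7 − 9.81 = 8.89 kN/m³ is used throughout; overburden q = 8.89 × 0.7 = 6.223 kPa; the same γ' applies in the ½γBN_γ term.
Cohesion term c·N_c·s_c = 21 × 35.5 × 1.3 = 969.15 kPa; surcharge term q·N_q = 6.223 × 23.2 = 144.37 kPa; self-weight term 0.5·γ·B·N_γ·s_γ = 0.5 × 8.89 × 2 × 22 × 0.8 = 156.46 kPa.
q_ult = 969.15 + 144.37 + 156.46 = 1270 kPa.
Gross allowable pressure q_all = 1270 / 3 = 423.33 kPa.
Footing area = 4 m², so allowable column load = 423.33 × 4 = 1693.3 kN.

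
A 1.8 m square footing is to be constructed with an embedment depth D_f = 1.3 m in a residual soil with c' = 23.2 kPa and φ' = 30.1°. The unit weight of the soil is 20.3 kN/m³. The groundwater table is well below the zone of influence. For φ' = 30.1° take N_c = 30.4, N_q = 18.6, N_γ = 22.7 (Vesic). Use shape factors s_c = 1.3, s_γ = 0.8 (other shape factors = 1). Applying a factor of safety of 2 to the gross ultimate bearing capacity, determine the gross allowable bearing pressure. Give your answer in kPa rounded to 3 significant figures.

q = γ·D_f = 20.3 × 1.3 = 26.39 kPa.
c·N_c·s_c = 23.2 × 30.4 × 1.3 = 916.86 kPa
q·N_q = 26.39 × 18.6 = 490.85 kPa
0.5·γ·B·N_γ·s_γ = 0.5 × 20.3 × 1.8 × 22.7 × 0.8 = 331.78 kPa
q_ult = 916.86 + 490.85 + 331.78 = 1739.5 kPa.
q_all = q_ult / FS = 1739.5 / 2 = 869.75 kPa.

q_all ≈ 870 kPa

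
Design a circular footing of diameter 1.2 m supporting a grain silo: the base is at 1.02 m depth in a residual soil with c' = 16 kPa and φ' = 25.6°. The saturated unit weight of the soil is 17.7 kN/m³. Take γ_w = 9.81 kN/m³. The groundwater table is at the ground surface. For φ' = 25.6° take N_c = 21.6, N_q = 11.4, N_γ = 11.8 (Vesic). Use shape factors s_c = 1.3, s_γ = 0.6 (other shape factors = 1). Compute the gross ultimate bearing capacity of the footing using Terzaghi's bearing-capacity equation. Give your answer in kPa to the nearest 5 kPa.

q_ult ≈ 575 kPa

With the water table at the surface the whole profile is submerged: γ' = 17.7 − 9.81 = 7.89 kN/m³, so q = γ'·D_f = 8.0478 kPa; the same γ' applies in the ½γBN_γ term.
q_ult = c·N_c·s_c + q·N_q + 0.5·γ·B·N_γ·s_γ
     = 16 × 21.6 × 1.3 + 8.0478 × 11.4 + 0.5 × 7.89 × 1.2 × 11.8 × 0.6
     = 449.28 + 91.745 + 33.517 = 574.54 kPa.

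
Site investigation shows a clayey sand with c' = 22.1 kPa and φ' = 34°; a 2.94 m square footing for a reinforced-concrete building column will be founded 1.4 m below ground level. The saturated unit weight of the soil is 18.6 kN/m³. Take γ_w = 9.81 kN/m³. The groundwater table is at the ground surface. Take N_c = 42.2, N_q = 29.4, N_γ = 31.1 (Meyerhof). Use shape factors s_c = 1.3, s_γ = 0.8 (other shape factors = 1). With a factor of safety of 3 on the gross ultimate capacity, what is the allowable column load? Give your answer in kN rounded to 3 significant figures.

Water table at ground surface, so effective unit weight γ' = 18.6 − 9.81 = 8.79 kN/m³ is used throughout; overburden q = 8.79 × 1.4 = 12.306 kPa; the same γ' applies in the ½γBN_γ term.
Cohesion term c·N_c·s_c = 22.1 × 42.2 × 1.3 = 1212.4 kPa; surcharge term q·N_q = 12.306 × 29.4 = 361.8 kPa; self-weight term 0.5·γ·B·N_γ·s_γ = 0.5 × 8.79 × 2.94 × 31.1 × 0.8 = 321.48 kPa.
q_ult = 1212.4 + 361.8 + 321.48 = 1895.7 kPa.
Gross allowable pressure q_all = 1895.7 / 3 = 631.89 kPa.
Footing area = 8.6436 m², so allowable column load = 631.89 × 8.6436 = 5461.8 kN.

P_all ≈ 5460 kN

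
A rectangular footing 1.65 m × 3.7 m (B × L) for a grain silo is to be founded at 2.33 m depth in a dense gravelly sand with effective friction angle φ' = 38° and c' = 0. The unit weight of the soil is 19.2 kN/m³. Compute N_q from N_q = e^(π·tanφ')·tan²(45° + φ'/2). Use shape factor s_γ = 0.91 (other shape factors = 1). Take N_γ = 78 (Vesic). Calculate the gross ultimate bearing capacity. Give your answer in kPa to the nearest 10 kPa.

q_ult ≈ 3310 kPa

tan38° = 0.7813, so N_q = e^(π×0.7813)·tan²(64°) = 11.64 × 4.204 = 48.93.
q = γ·D_f = 19.2 × 2.33 = 44.736 kPa.
q·N_q = 44.736 × 48.933 = 2189.1 kPa
0.5·γ·B·N_γ·s_γ = 0.5 × 19.2 × 1.65 × 78 × 0.91 = 1124.3 kPa
q_ult = 2189.1 + 1124.3 = 3313.4 kPa.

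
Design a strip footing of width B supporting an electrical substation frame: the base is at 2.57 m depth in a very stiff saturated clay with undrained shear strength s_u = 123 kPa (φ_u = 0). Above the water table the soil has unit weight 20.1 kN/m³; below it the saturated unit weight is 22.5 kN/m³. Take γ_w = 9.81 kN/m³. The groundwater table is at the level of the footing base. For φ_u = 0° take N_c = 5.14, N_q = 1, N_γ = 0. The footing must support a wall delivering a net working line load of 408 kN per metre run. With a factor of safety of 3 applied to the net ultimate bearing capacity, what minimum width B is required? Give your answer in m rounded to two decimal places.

Overburden at base level: q = 20.1 × 2.57 = 51.657 kPa.
Cohesion term c·N_c = 123 × 5.14 = 632.22 kPa; surcharge term q·N_q = 51.657 × 1 = 51.657 kPa.
q_ult = 632.22 + 51.657 = 683.88 kPa.
For φ = 0 the ½γBN_γ term vanishes, so q_ult is independent of B. q_net = 683.88 − 51.657 = 632.22 kPa; q_all(net) = 632.22/3 = 210.74 kPa.
Required width B = w / q_all(net) = 408 / 210.74 = 1.936 m.

B = 1.94 m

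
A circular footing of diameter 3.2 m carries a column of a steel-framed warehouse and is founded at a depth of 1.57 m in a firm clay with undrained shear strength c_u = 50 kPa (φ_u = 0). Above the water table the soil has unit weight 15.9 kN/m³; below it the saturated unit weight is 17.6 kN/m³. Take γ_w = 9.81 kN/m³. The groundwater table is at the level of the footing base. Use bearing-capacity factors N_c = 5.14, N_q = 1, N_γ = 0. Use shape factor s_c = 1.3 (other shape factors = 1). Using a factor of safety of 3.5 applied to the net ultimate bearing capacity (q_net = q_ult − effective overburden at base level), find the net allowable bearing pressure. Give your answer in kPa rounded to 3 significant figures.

Effective surcharge at the founding depth q = γ·D_f = 15.9 × 1.57 = 24.963 kPa.
q_ult = c·N_c·s_c + q·N_q
     = 50 × 5.14 × 1.3 + 24.963 × 1
     = 334.1 + 24.963 = 359.06 kPa.
Net ultimate: q_net = 359.06 − 24.963 = 334.1 kPa.
q_all(net) = 334.1 / 3.5 = 95.457 kPa.

q_all(net) ≈ 95.5 kPa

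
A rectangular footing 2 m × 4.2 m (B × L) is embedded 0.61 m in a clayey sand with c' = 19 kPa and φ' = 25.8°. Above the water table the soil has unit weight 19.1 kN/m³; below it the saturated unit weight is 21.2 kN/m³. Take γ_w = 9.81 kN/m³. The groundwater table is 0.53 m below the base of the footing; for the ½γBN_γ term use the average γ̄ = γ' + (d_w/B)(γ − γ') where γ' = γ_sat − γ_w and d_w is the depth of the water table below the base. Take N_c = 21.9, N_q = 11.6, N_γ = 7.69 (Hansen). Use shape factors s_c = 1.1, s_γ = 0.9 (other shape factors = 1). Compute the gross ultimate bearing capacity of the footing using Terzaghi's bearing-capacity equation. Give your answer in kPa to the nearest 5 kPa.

q = γ·D_f = 19.1 × 0.61 = 11.651 kPa.
γ' = 11.39 kN/m³; averaging over the depth B below the base, γ̄ = γ' + (d_w/B)(γ − γ') = 13.433 kN/m³.
c·N_c·s_c = 19 × 21.9 × 1.1 = 457.71 kPa
q·N_q = 11.651 × 11.6 = 135.15 kPa
0.5·γ·B·N_γ·s_γ = 0.5 × 13.433 × 2 × 7.69 × 0.9 = 92.971 kPa
q_ult = 457.71 + 135.15 + 92.971 = 685.83 kPa.

q_ult ≈ 685 kPa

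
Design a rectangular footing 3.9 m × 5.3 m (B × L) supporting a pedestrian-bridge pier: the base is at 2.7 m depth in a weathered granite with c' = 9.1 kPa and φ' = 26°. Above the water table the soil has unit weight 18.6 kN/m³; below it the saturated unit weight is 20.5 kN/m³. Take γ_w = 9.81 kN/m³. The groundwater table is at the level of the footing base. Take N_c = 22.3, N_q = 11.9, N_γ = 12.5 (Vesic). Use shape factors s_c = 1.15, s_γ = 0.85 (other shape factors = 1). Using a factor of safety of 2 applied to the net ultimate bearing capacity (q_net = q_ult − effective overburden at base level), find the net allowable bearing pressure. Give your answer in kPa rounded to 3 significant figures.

q_all(net) ≈ 501 kPa

Overburden at base level: q = 18.6 × 2.7 = 50.22 kPa.
Below the base the soil is submerged, so the ½γBN_γ term uses γ' = 20.5 − 9.81 = 10.69 kN/m³.
Cohesion term c·N_c·s_c = 9.1 × 22.3 × 1.15 = 233.37 kPa; surcharge term q·N_q = 50.22 × 11.9 = 597.62 kPa; self-weight term 0.5·γ·B·N_γ·s_γ = 0.5 × 10.69 × 3.9 × 12.5 × 0.85 = 221.48 kPa.
q_ult = 233.37 + 597.62 + 221.48 = 1052.5 kPa.
Net ultimate: q_net = 1052.5 − 50.22 = 1002.3 kPa.
q_all(net) = 1002.3 / 2 = 501.13 kPa.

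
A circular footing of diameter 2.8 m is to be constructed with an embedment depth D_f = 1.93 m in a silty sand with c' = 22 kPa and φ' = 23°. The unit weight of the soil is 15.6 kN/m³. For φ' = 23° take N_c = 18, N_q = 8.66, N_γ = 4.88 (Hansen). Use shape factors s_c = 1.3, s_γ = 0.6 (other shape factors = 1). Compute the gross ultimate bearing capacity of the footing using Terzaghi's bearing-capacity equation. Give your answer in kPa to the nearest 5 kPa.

q_ult ≈ 840 kPa

Overburden at base level: q = 15.6 × 1.93 = 30.108 kPa.
Cohesion term c·N_c·s_c = 22 × 18 × 1.3 = 514.8 kPa; surcharge term q·N_q = 30.108 × 8.66 = 260.74 kPa; self-weight term 0.5·γ·B·N_γ·s_γ = 0.5 × 15.6 × 2.8 × 4.88 × 0.6 = 63.948 kPa.
q_ult = 514.8 + 260.74 + 63.948 = 839.48 kPa.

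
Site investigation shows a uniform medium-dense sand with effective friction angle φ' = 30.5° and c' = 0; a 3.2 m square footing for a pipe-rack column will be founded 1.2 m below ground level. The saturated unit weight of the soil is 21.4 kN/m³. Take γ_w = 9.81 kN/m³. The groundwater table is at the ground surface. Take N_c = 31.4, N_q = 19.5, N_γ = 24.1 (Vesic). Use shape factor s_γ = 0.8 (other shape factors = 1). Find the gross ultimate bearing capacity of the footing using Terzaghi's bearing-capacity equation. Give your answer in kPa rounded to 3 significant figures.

q_ult ≈ 629 kPa

γ' = 21.4 − 9.81 = 11.59 kN/m³ (submerged throughout). q = 11.59 × 1.2 = 13.908 kPa; the same γ' applies in the ½γBN_γ term.
q·N_q = 13.908 × 19.5 = 271.21 kPa
0.5·γ·B·N_γ·s_γ = 0.5 × 11.59 × 3.2 × 24.1 × 0.8 = 357.53 kPa
q_ult = 271.21 + 357.53 = 628.73 kPa.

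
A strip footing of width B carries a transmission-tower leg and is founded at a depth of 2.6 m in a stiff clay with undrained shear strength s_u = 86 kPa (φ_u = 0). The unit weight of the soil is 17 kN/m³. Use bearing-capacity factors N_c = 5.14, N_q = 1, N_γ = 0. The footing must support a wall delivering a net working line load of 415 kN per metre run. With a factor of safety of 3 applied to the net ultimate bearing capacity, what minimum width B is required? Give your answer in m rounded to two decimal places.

q = γ·D_f = 17 × 2.6 = 44.2 kPa.
c·N_c = 86 × 5.14 = 442.04 kPa
q·N_q = 44.2 × 1 = 44.2 kPa
q_ult = 442.04 + 44.2 = 486.24 kPa.
For φ = 0 the ½γBN_γ term vanishes, so q_ult is independent of B. q_net = 486.24 − 44.2 = 442.04 kPa; q_all(net) = 442.04/3 = 147.35 kPa.
Required width B = w / q_all(net) = 415 / 147.35 = 2.816 m.

B = 2.82 m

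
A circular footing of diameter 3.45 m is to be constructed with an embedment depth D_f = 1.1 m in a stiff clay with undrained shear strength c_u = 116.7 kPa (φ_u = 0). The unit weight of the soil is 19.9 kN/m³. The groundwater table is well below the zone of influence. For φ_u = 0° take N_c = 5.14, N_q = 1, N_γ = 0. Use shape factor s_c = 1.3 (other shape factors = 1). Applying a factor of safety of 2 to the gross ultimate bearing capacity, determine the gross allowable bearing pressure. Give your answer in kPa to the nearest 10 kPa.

q_all ≈ 400 kPa

Overburden at base level: q = 19.9 × 1.1 = 21.89 kPa.
Cohesion term c·N_c·s_c = 116.7 × 5.14 × 1.3 = 779.79 kPa; surcharge term q·N_q = 21.89 × 1 = 21.89 kPa.
q_ult = 779.79 + 21.89 = 801.68 kPa.
q_all = q_ult / FS = 801.68 / 2 = 400.84 kPa.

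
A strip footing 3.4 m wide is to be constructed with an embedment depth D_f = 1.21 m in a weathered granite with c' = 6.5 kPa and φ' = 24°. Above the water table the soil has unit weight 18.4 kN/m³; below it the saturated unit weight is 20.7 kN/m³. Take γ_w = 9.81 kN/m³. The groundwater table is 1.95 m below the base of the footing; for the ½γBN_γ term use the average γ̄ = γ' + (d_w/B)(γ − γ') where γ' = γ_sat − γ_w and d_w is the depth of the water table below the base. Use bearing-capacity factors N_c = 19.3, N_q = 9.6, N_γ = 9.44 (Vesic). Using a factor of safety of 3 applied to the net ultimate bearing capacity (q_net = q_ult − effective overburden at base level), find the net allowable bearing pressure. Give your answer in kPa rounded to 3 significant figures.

q_all(net) ≈ 187 kPa

Overburden at base level: q = 18.4 × 1.21 = 22.264 kPa.
The water table is 1.95 m below the base (< B = 3.4 m), so the ½γBN_γ term uses γ̄ = γ' + (d_w/B)(γ − γ') = 10.89 + (1.95/3.4)(18.4 − 10.89) = 15.197 kN/m³.
Cohesion term c·N_c = 6.5 × 19.3 = 125.45 kPa; surcharge term q·N_q = 22.264 × 9.6 = 213.73 kPa; self-weight term 0.5·γ·B·N_γ = 0.5 × 15.197 × 3.4 × 9.44 = 243.88 kPa.
q_ult = 125.45 + 213.73 + 243.88 = 583.07 kPa.
Net ultimate: q_net = 583.07 − 22.264 = 560.81 kPa.
q_all(net) = 560.81 / 3 = 186.94 kPa.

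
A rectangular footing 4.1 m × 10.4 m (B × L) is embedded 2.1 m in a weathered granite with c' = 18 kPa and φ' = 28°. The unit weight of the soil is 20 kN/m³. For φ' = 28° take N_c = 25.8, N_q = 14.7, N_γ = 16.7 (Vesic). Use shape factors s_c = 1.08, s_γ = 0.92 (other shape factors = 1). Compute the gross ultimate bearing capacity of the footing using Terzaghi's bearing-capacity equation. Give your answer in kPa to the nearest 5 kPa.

q_ult ≈ 1750 kPa

q = γ·D_f = 20 × 2.1 = 42 kPa.
c·N_c·s_c = 18 × 25.8 × 1.08 = 501.55 kPa
q·N_q = 42 × 14.7 = 617.4 kPa
0.5·γ·B·N_γ·s_γ = 0.5 × 20 × 4.1 × 16.7 × 0.92 = 629.92 kPa
q_ult = 501.55 + 617.4 + 629.92 = 1748.9 kPa.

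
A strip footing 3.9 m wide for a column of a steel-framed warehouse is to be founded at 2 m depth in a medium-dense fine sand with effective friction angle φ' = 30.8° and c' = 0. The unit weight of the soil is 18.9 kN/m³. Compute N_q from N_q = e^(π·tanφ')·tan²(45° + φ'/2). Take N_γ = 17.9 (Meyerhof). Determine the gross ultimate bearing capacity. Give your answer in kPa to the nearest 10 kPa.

tan30.8° = 0.5961, so N_q = e^(π×0.5961)·tan²(60.4°) = 6.506 × 3.099 = 20.16.
Effective surcharge at the founding depth q = γ·D_f = 18.9 × 2 = 37.8 kPa.
q_ult = q·N_q + 0.5·γ·B·N_γ
     = 37.8 × 20.161 + 0.5 × 18.9 × 3.9 × 17.9
     = 762.09 + 659.7 = 1421.8 kPa.

q_ult ≈ 1420 kPa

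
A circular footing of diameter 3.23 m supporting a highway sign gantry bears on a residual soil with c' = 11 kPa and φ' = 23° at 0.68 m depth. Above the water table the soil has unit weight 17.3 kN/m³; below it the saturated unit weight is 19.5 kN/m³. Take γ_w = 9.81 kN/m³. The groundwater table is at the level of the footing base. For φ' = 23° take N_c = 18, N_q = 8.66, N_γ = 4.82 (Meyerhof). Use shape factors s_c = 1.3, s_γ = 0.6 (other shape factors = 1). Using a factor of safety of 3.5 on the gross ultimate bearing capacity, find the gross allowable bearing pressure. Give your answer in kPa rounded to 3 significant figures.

q_all ≈ 116 kPa

Effective surcharge at the founding depth q = γ·D_f = 17.3 × 0.68 = 11.764 kPa.
The water table coincides with the base, so in the self-weight term γ → γ' = 9.69 kN/m³.
q_ult = c·N_c·s_c + q·N_q + 0.5·γ·B·N_γ·s_γ
     = 11 × 18 × 1.3 + 11.764 × 8.66 + 0.5 × 9.69 × 3.23 × 4.82 × 0.6
     = 257.4 + 101.88 + 45.258 = 404.53 kPa.
q_all = 404.53 / 3.5 = 115.58 kPa.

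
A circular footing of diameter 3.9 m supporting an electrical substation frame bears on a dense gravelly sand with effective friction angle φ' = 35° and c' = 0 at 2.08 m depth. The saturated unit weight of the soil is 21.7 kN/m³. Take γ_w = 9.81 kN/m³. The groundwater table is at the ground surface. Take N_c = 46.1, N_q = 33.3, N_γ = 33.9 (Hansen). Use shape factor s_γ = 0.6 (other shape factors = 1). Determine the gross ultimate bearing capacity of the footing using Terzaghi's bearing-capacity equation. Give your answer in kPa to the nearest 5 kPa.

q_ult ≈ 1295 kPa

Water table at ground surface, so effective unit weight γ' = 21.7 − 9.81 = 11.89 kN/m³ is used throughout; overburden q = 11.89 × 2.08 = 24.731 kPa; the same γ' applies in the ½γBN_γ term.
Surcharge term q·N_q = 24.731 × 33.3 = 823.55 kPa; self-weight term 0.5·γ·B·N_γ·s_γ = 0.5 × 11.89 × 3.9 × 33.9 × 0.6 = 471.59 kPa.
q_ult = 823.55 + 471.59 = 1295.1 kPa.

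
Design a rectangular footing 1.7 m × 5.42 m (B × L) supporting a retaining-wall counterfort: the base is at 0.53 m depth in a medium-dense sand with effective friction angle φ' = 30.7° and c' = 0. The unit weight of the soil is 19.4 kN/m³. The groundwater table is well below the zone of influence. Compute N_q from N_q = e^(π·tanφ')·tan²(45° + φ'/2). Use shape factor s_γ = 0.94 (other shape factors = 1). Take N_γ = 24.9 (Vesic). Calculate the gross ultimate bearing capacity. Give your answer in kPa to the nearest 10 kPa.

tan30.7° = 0.5938, so N_q = e^(π×0.5938)·tan²(60.35°) = 6.458 × 3.086 = 19.93.
Overburden at base level: q = 19.4 × 0.53 = 10.282 kPa.
Surcharge term q·N_q = 10.282 × 19.931 = 204.93 kPa; self-weight term 0.5·γ·B·N_γ·s_γ = 0.5 × 19.4 × 1.7 × 24.9 × 0.94 = 385.96 kPa.
q_ult = 204.93 + 385.96 = 590.89 kPa.

q_ult ≈ 590 kPa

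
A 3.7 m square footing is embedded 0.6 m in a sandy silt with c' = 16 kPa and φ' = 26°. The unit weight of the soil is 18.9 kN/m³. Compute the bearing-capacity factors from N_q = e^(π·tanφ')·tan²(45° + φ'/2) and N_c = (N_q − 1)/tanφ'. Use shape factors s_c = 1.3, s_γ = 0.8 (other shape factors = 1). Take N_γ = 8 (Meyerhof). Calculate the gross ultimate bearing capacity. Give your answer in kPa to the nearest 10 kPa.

q_ult ≈ 820 kPa

tan26° = 0.4877, so N_q = e^(π×0.4877)·tan²(58°) = 4.629 × 2.561 = 11.85.
N_c = (11.85 − 1)/tan26° = 22.25.
Overburden at base level: q = 18.9 × 0.6 = 11.34 kPa.
Cohesion term c·N_c·s_c = 16 × 22.254 × 1.3 = 462.89 kPa; surcharge term q·N_q = 11.34 × 11.854 = 134.43 kPa; self-weight term 0.5·γ·B·N_γ·s_γ = 0.5 × 18.9 × 3.7 × 8 × 0.8 = 223.78 kPa.
q_ult = 462.89 + 134.43 + 223.78 = 821.09 kPa.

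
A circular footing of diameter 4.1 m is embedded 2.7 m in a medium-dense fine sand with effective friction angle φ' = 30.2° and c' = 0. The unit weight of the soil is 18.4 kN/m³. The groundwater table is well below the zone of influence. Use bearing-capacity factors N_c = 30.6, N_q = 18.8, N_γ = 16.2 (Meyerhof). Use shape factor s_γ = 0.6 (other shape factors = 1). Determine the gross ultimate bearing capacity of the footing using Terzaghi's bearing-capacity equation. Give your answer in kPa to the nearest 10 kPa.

q = γ·D_f = 18.4 × 2.7 = 49.68 kPa.
q·N_q = 49.68 × 18.8 = 933.98 kPa
0.5·γ·B·N_γ·s_γ = 0.5 × 18.4 × 4.1 × 16.2 × 0.6 = 366.64 kPa
q_ult = 933.98 + 366.64 = 1300.6 kPa.

q_ult ≈ 1300 kPa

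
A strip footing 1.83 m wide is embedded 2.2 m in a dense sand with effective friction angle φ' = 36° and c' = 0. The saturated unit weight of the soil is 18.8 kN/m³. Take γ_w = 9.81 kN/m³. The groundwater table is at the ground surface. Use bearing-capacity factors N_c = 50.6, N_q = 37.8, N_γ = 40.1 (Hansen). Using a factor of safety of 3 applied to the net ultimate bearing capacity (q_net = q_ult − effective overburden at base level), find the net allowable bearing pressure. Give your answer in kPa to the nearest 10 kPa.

Water table at ground surface, so effective unit weight γ' = 18.8 − 9.81 = 8.99 kN/m³ is used throughout; overburden q = 8.99 × 2.2 = 19.778 kPa; the same γ' applies in the ½γBN_γ term.
Surcharge term q·N_q = 19.778 × 37.8 = 747.61 kPa; self-weight term 0.5·γ·B·N_γ = 0.5 × 8.99 × 1.83 × 40.1 = 329.86 kPa.
q_ult = 747.61 + 329.86 = 1077.5 kPa.
Net ultimate: q_net = 1077.5 − 19.778 = 1057.7 kPa.
q_all(net) = 1057.7 / 3 = 352.56 kPa.

q_all(net) ≈ 350 kPa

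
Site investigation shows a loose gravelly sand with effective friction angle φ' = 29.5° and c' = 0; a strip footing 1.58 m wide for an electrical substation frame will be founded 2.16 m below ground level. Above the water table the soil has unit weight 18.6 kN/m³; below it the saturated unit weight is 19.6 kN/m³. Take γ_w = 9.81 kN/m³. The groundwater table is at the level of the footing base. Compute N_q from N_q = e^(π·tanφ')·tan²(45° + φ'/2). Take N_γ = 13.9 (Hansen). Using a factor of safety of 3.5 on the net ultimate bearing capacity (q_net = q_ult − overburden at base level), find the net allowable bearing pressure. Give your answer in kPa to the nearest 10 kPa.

q_all(net) ≈ 220 kPa

N_q = e^(π·tan29.5°)·tan²(59.75°) = 17.39.
q = γ·D_f = 18.6 × 2.16 = 40.176 kPa.
For the ½γBN_γ term take γ' = 19.6 − 9.81 = 9.79 kN/m³ (soil below base is submerged).
q·N_q = 40.176 × 17.391 = 698.69 kPa
0.5·γ·B·N_γ = 0.5 × 9.79 × 1.58 × 13.9 = 107.5 kPa
q_ult = 698.69 + 107.5 = 806.19 kPa.
q_net = 806.19 − 40.176 = 766.02 kPa.
q_all(net) = 766.02 / 3.5 = 218.86 kPa.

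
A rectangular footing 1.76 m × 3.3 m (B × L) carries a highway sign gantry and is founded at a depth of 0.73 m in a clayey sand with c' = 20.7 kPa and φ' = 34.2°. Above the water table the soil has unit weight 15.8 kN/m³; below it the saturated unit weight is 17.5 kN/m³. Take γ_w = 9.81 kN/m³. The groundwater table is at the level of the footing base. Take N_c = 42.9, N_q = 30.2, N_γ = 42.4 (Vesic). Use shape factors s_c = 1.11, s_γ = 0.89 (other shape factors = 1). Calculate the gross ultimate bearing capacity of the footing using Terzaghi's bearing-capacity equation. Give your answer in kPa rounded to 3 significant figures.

Overburden at base level: q = 15.8 × 0.73 = 11.534 kPa.
Below the base the soil is submerged, so the ½γBN_γ term uses γ' = 17.5 − 9.81 = 7.69 kN/m³.
Cohesion term c·N_c·s_c = 20.7 × 42.9 × 1.11 = 985.71 kPa; surcharge term q·N_q = 11.534 × 30.2 = 348.33 kPa; self-weight term 0.5·γ·B·N_γ·s_γ = 0.5 × 7.69 × 1.76 × 42.4 × 0.89 = 255.37 kPa.
q_ult = 985.71 + 348.33 + 255.37 = 1589.4 kPa.

q_ult ≈ 1590 kPa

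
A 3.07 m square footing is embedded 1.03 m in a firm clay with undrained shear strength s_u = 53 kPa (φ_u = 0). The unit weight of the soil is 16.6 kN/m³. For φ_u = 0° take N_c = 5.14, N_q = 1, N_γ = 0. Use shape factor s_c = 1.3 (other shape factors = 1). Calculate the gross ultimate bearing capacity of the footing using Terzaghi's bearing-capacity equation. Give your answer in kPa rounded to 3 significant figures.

q_ult ≈ 371 kPa

q = γ·D_f = 16.6 × 1.03 = 17.098 kPa.
c·N_c·s_c = 53 × 5.14 × 1.3 = 354.15 kPa
q·N_q = 17.098 × 1 = 17.098 kPa
q_ult = 354.15 + 17.098 = 371.24 kPa.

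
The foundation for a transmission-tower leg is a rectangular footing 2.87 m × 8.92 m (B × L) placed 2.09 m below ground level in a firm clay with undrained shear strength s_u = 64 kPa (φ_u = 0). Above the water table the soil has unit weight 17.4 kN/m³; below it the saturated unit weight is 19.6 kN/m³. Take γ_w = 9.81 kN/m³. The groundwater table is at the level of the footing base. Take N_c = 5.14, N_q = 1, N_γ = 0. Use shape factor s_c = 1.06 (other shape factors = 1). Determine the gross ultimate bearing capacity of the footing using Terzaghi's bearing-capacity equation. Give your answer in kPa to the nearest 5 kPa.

Effective surcharge at the founding depth q = γ·D_f = 17.4 × 2.09 = 36.366 kPa.
q_ult = c·N_c·s_c + q·N_q
     = 64 × 5.14 × 1.06 + 36.366 × 1
     = 348.7 + 36.366 = 385.06 kPa.

q_ult ≈ 385 kPa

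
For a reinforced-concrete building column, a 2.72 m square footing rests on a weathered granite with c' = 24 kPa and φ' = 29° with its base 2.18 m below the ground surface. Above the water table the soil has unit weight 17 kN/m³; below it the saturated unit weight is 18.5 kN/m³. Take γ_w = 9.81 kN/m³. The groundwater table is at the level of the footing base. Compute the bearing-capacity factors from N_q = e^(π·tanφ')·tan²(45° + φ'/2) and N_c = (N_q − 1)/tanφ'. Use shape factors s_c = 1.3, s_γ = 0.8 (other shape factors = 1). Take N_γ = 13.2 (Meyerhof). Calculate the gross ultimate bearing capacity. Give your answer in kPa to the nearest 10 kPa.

q_ult ≈ 1600 kPa

tan29° = 0.5543, so N_q = e^(π×0.5543)·tan²(59.5°) = 5.705 × 2.882 = 16.44.
N_c = (16.44 − 1)/tan29° = 27.86.
Overburden at base level: q = 17 × 2.18 = 37.06 kPa.
Below the base the soil is submerged, so the ½γBN_γ term uses γ' = 18.5 − 9.81 = 8.69 kN/m³.
Cohesion term c·N_c·s_c = 24 × 27.86 × 1.3 = 869.25 kPa; surcharge term q·N_q = 37.06 × 16.443 = 609.39 kPa; self-weight term 0.5·γ·B·N_γ·s_γ = 0.5 × 8.69 × 2.72 × 13.2 × 0.8 = 124.8 kPa.
q_ult = 869.25 + 609.39 + 124.8 = 1603.4 kPa.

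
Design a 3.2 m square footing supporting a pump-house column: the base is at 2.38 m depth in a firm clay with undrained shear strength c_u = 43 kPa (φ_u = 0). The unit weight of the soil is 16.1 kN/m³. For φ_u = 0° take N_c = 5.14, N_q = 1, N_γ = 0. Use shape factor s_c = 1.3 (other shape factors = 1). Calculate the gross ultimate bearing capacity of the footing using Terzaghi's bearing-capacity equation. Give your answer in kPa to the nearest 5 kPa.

q_ult ≈ 325 kPa

Effective surcharge at the founding depth q = γ·D_f = 16.1 × 2.38 = 38.318 kPa.
q_ult = c·N_c·s_c + q·N_q
     = 43 × 5.14 × 1.3 + 38.318 × 1
     = 287.33 + 38.318 = 325.64 kPa.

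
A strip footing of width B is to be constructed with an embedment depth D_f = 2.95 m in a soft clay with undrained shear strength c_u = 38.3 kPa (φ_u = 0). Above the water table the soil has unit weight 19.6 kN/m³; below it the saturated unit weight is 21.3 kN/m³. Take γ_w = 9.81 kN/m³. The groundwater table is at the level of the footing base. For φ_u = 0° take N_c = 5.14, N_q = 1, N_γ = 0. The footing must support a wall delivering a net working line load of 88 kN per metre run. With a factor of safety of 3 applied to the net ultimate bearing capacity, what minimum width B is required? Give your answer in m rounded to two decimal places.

B = 1.34 m

q = γ·D_f = 19.6 × 2.95 = 57.82 kPa.
c·N_c = 38.3 × 5.14 = 196.86 kPa
q·N_q = 57.82 × 1 = 57.82 kPa
q_ult = 196.86 + 57.82 = 254.68 kPa.
For φ = 0 the ½γBN_γ term vanishes, so q_ult is independent of B. q_net = 254.68 − 57.82 = 196.86 kPa; q_all(net) = 196.86/3 = 65.621 kPa.
Required width B = w / q_all(net) = 88 / 65.621 = 1.341 m.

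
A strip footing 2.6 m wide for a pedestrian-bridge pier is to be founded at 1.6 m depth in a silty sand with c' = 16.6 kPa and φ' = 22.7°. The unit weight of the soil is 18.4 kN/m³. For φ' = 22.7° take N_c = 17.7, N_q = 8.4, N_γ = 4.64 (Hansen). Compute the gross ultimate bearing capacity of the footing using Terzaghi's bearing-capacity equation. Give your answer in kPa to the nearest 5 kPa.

q_ult ≈ 650 kPa

Overburden at base level: q = 18.4 × 1.6 = 29.44 kPa.
Cohesion term c·N_c = 16.6 × 17.7 = 293.82 kPa; surcharge term q·N_q = 29.44 × 8.4 = 247.3 kPa; self-weight term 0.5·γ·B·N_γ = 0.5 × 18.4 × 2.6 × 4.64 = 110.99 kPa.
q_ult = 293.82 + 247.3 + 110.99 = 652.1 kPa.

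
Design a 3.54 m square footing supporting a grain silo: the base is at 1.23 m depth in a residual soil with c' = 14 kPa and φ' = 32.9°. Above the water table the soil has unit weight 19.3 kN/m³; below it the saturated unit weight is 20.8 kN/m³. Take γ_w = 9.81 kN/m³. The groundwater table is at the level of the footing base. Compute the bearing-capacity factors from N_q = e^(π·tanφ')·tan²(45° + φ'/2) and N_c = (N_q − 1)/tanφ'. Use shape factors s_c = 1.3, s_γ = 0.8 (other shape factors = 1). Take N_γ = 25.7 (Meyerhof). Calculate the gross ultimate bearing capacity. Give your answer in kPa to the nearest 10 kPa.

q_ult ≈ 1710 kPa

tan32.9° = 0.6469, so N_q = e^(π×0.6469)·tan²(61.45°) = 7.632 × 3.378 = 25.78.
N_c = (25.78 − 1)/tan32.9° = 38.31.
Overburden at base level: q = 19.3 × 1.23 = 23.739 kPa.
Below the base the soil is submerged, so the ½γBN_γ term uses γ' = 20.8 − 9.81 = 10.99 kN/m³.
Cohesion term c·N_c·s_c = 14 × 38.307 × 1.3 = 697.19 kPa; surcharge term q·N_q = 23.739 × 25.782 = 612.04 kPa; self-weight term 0.5·γ·B·N_γ·s_γ = 0.5 × 10.99 × 3.54 × 25.7 × 0.8 = 399.94 kPa.
q_ult = 697.19 + 612.04 + 399.94 = 1709.2 kPa.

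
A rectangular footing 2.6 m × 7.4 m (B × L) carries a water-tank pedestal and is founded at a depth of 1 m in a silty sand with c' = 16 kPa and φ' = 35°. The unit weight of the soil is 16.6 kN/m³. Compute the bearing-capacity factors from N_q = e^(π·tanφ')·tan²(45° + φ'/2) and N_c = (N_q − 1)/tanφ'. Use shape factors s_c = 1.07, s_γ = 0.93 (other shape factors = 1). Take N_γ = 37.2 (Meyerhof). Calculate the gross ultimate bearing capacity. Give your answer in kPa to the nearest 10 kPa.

tan35° = 0.7002, so N_q = e^(π×0.7002)·tan²(62.5°) = 9.023 × 3.69 = 33.3.
N_c = (33.3 − 1)/tan35° = 46.12.
Overburden at base level: q = 16.6 × 1 = 16.6 kPa.
Cohesion term c·N_c·s_c = 16 × 46.124 × 1.07 = 789.64 kPa; surcharge term q·N_q = 16.6 × 33.296 = 552.72 kPa; self-weight term 0.5·γ·B·N_γ·s_γ = 0.5 × 16.6 × 2.6 × 37.2 × 0.93 = 746.58 kPa.
q_ult = 789.64 + 552.72 + 746.58 = 2088.9 kPa.

q_ult ≈ 2090 kPa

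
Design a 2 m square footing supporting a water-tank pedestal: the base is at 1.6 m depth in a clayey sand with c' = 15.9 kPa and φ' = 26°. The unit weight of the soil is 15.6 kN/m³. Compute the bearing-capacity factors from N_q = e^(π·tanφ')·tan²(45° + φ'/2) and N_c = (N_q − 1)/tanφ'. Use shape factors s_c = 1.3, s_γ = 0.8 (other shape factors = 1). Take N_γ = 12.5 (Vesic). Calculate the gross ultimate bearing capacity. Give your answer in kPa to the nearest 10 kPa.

tan26° = 0.4877, so N_q = e^(π×0.4877)·tan²(58°) = 4.629 × 2.561 = 11.85.
N_c = (11.85 − 1)/tan26° = 22.25.
Overburden at base level: q = 15.6 × 1.6 = 24.96 kPa.
Cohesion term c·N_c·s_c = 15.9 × 22.254 × 1.3 = 460 kPa; surcharge term q·N_q = 24.96 × 11.854 = 295.88 kPa; self-weight term 0.5·γ·B·N_γ·s_γ = 0.5 × 15.6 × 2 × 12.5 × 0.8 = 156 kPa.
q_ult = 460 + 295.88 + 156 = 911.88 kPa.

q_ult ≈ 910 kPa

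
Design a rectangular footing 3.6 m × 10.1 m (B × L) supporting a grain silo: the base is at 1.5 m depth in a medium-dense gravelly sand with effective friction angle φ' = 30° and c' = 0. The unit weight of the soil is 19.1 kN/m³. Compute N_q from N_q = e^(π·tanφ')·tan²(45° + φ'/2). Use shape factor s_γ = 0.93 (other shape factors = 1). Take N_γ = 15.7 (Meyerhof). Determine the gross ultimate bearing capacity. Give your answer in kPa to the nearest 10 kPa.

tan30° = 0.5774, so N_q = e^(π×0.5774)·tan²(60°) = 6.134 × 3.0 = 18.4.
Overburden at base level: q = 19.1 × 1.5 = 28.65 kPa.
Surcharge term q·N_q = 28.65 × 18.401 = 527.19 kPa; self-weight term 0.5·γ·B·N_γ·s_γ = 0.5 × 19.1 × 3.6 × 15.7 × 0.93 = 501.98 kPa.
q_ult = 527.19 + 501.98 = 1029.2 kPa.

q_ult ≈ 1030 kPa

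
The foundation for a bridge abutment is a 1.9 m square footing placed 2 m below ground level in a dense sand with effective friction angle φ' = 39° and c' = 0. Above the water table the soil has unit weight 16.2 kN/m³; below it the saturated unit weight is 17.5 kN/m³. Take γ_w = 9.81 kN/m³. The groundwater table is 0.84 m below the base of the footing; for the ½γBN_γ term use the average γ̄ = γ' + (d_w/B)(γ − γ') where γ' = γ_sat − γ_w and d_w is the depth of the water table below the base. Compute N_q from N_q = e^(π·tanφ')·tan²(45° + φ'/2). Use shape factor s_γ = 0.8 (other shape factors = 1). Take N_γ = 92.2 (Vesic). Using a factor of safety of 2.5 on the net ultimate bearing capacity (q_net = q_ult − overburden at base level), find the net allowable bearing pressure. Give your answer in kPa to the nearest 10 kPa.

q_all(net) ≈ 1030 kPa

N_q = e^(π·tan39°)·tan²(64.5°) = 55.96.
Effective surcharge at the founding depth q = γ·D_f = 16.2 × 2 = 32.4 kPa.
With d_w = 0.84 m < B, γ̄ = 7.69 + (0.84/1.9) × (16.2 − 7.69) = 11.452 kN/m³.
q_ult = q·N_q + 0.5·γ·B·N_γ·s_γ
     = 32.4 × 55.957 + 0.5 × 11.452 × 1.9 × 92.2 × 0.8
     = 1813 + 802.49 = 2615.5 kPa.
q_net = 2615.5 − 32.4 = 2583.1 kPa.
q_all(net) = 2583.1 / 2.5 = 1033.2 kPa.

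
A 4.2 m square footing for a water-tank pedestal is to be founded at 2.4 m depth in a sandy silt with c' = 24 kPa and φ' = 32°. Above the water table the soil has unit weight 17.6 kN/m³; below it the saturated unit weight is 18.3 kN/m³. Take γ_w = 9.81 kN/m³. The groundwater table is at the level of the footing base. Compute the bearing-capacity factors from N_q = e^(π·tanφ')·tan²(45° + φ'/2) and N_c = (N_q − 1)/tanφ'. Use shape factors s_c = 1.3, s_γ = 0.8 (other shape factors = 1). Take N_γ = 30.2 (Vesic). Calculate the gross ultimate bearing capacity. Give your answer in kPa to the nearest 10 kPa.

tan32° = 0.6249, so N_q = e^(π×0.6249)·tan²(61°) = 7.121 × 3.255 = 23.18.
N_c = (23.18 − 1)/tan32° = 35.49.
Effective surcharge at the founding depth q = γ·D_f = 17.6 × 2.4 = 42.24 kPa.
The water table coincides with the base, so in the self-weight term γ → γ' = 8.49 kN/m³.
q_ult = c·N_c·s_c + q·N_q + 0.5·γ·B·N_γ·s_γ
     = 24 × 35.49 × 1.3 + 42.24 × 23.177 + 0.5 × 8.49 × 4.2 × 30.2 × 0.8
     = 1107.3 + 978.99 + 430.75 = 2517 kPa.

q_ult ≈ 2520 kPa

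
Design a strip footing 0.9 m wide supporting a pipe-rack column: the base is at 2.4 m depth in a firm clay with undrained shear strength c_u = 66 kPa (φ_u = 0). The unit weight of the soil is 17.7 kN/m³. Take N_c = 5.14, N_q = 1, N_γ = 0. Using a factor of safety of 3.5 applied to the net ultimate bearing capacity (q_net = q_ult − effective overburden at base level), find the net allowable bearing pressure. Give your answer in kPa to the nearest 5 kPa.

Overburden at base level: q = 17.7 × 2.4 = 42.48 kPa.
Cohesion term c·N_c = 66 × 5.14 = 339.24 kPa; surcharge term q·N_q = 42.48 × 1 = 42.48 kPa.
q_ult = 339.24 + 42.48 = 381.72 kPa.
Net ultimate: q_net = 381.72 − 42.48 = 339.24 kPa.
q_all(net) = 339.24 / 3.5 = 96.926 kPa.

q_all(net) ≈ 95 kPa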